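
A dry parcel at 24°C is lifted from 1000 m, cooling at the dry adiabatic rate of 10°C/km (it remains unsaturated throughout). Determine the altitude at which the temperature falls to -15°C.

Height above start = (24 − (-15)) / 10 = 3.9 km
Altitude = 1000 m + 3900 m = 4900 m

4900 m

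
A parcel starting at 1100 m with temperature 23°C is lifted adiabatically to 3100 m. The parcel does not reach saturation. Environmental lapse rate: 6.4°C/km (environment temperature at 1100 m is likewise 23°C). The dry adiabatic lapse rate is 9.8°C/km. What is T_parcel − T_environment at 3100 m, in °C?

-6.8°C (parcel cooler than environment)

Parcel:
  Dry to 3100 m: -9.8 × 2 km = -19.6°C, so T = 3.4°C.
Environment:
  Environment to 3100 m: -6.4 × 2 km = -12.8°C, so T = 10.2°C.
T_parcel − T_env = 3.4 − 10.2 = -6.8°C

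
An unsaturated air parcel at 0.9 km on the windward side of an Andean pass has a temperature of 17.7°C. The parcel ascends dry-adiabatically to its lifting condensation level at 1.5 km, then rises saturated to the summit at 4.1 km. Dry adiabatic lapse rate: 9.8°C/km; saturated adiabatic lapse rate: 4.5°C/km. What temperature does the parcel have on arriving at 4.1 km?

From 900 m to 1500 m (dry): cools by 9.8 × 0.6 = 5.88°C, giving 11.82°C.
From 1500 m to 4100 m (saturated): cools by 4.5 × 2.6 = 11.7°C, giving 0.12°C.

0.12°C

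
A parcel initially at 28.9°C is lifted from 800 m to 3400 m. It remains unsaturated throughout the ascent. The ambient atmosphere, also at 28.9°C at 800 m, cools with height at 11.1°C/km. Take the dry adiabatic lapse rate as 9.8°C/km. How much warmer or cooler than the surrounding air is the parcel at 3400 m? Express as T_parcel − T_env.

Parcel:
  800 → 3400 m (dry, 9.8°C/km): ΔT = -9.8 × 2.6 = -25.48°C → T = 3.42°C
Environment:
  800 → 3400 m (environment, 11.1°C/km): ΔT = -11.1 × 2.6 = -28.86°C → T = 0.04°C
T_parcel − T_env = 3.42 − 0.04 = +3.38°C

+3.38°C (parcel warmer than environment)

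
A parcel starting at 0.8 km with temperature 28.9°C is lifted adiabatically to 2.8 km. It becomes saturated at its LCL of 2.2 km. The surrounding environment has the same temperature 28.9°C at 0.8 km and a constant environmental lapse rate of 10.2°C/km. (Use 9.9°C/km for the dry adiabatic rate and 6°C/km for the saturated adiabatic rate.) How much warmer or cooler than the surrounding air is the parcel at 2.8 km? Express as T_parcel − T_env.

+2.94°C (parcel warmer than environment)

Parcel:
  800–2200 m, dry: Δz = 1.4 km ⇒ ΔT = -13.86°C; T = 15.04°C
  2200–2800 m, saturated: Δz = 0.6 km ⇒ ΔT = -3.6°C; T = 11.44°C
Environment:
  800–2800 m, environment: Δz = 2 km ⇒ ΔT = -20.4°C; T = 8.5°C
T_parcel − T_env = 11.44 − 8.5 = +2.94°C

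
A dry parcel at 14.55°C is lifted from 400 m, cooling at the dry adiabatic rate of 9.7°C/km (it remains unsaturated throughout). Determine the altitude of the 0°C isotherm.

1900 m

Height above start = (14.55 − 0) / 9.7 = 1.5 km
Altitude = 400 m + 1500 m = 1900 m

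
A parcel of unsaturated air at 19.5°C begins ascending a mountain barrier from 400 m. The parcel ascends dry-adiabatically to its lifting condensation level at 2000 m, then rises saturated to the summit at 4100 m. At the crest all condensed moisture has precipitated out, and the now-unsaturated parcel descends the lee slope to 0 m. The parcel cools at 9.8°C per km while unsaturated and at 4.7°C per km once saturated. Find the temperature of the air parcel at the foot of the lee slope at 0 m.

400–2000 m, dry: Δz = 1.6 km ⇒ ΔT = -15.68°C; T = 3.82°C
2000–4100 m, saturated: Δz = 2.1 km ⇒ ΔT = -9.87°C; T = -6.05°C
4100–0 m, dry descent: Δz = 4.1 km ⇒ ΔT = +40.18°C; T = 34.13°C

34.13°C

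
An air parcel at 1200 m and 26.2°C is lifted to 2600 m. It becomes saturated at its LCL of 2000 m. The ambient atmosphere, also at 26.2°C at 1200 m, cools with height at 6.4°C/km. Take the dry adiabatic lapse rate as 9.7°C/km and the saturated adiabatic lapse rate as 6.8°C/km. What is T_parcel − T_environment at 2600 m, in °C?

-2.88°C (parcel cooler than environment)

Parcel:
  1200 → 2000 m (dry, 9.7°C/km): ΔT = -9.7 × 0.8 = -7.76°C → T = 18.44°C
  2000 → 2600 m (saturated, 6.8°C/km): ΔT = -6.8 × 0.6 = -4.08°C → T = 14.36°C
Environment:
  1200 → 2600 m (environment, 6.4°C/km): ΔT = -6.4 × 1.4 = -8.96°C → T = 17.24°C
T_parcel − T_env = 14.36 − 17.24 = -2.88°C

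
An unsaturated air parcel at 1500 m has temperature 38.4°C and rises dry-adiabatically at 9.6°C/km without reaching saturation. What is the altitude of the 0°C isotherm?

Height above start = (38.4 − 0) / 9.6 = 4 km
Altitude = 1500 m + 4000 m = 5500 m

5500 m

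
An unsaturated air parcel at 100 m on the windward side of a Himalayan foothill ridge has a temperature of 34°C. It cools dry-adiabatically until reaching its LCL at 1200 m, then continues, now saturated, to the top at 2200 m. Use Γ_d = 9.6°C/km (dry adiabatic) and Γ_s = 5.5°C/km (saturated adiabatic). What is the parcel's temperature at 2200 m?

17.94°C

100 → 1200 m (dry, 9.6°C/km): ΔT = -9.6 × 1.1 = -10.56°C → T = 23.44°C
1200 → 2200 m (saturated, 5.5°C/km): ΔT = -5.5 × 1 = -5.5°C → T = 17.94°C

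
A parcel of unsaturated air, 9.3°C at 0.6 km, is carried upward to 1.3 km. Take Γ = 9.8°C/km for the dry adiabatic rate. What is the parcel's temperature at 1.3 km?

600–1300 m, dry adiabatic: Δz = 0.7 km ⇒ ΔT = -6.86°C; T = 2.44°C

2.44°C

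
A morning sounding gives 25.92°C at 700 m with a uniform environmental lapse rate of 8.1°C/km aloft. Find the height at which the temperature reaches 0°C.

3900 m

Height above start = (25.92 − 0) / 8.1 = 3.2 km
Altitude = 700 m + 3200 m = 3900 m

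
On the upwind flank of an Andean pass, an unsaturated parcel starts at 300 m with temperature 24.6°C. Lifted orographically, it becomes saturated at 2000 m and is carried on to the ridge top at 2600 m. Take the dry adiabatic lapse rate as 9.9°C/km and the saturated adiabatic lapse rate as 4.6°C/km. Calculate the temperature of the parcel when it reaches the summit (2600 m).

300–2000 m, dry: Δz = 1.7 km ⇒ ΔT = -16.83°C; T = 7.77°C
2000–2600 m, saturated: Δz = 0.6 km ⇒ ΔT = -2.76°C; T = 5.01°C

5.01°C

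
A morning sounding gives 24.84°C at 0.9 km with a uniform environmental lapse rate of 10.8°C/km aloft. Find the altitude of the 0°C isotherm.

3.2 km

Height above start = (24.84 − 0) / 10.8 = 2.3 km
Altitude = 900 m + 2300 m = 3200 m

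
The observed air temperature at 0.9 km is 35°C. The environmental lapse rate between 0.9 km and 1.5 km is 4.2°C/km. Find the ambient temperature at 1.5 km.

900 → 1500 m (environmental, 4.2°C/km): ΔT = -4.2 × 0.6 = -2.52°C → T = 32.48°C

32.48°C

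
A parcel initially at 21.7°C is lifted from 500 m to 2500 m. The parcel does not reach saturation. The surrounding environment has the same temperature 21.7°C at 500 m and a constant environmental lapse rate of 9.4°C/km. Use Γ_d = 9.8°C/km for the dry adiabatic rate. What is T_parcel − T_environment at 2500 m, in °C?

Parcel:
  500 → 2500 m (dry, 9.8°C/km): ΔT = -9.8 × 2 = -19.6°C → T = 2.1°C
Environment:
  500 → 2500 m (environment, 9.4°C/km): ΔT = -9.4 × 2 = -18.8°C → T = 2.9°C
T_parcel − T_env = 2.1 − 2.9 = -0.8°C

-0.8°C (parcel cooler than environment)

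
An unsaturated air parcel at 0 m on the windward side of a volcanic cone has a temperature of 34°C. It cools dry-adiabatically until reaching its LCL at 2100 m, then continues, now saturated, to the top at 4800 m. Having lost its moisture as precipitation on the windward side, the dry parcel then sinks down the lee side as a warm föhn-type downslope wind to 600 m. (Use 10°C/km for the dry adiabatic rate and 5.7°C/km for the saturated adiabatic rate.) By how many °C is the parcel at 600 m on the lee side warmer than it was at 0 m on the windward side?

From 0 m to 2100 m (dry): cools by 10 × 2.1 = 21°C, giving 13°C.
From 2100 m to 4800 m (saturated): cools by 5.7 × 2.7 = 15.39°C, giving -2.39°C.
From 4800 m to 600 m (dry descent): warms by 10 × 4.2 = 42°C, giving 39.61°C.
Net change vs windward start: 39.61 − 34 = +5.61°C

+5.61°C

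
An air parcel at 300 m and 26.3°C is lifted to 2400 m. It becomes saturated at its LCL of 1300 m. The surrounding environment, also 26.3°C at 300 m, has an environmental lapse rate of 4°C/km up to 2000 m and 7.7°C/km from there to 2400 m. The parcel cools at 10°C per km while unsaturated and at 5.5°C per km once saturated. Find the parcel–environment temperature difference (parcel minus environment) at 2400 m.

Parcel:
  Dry to 1300 m: -10 × 1 km = -10°C, so T = 16.3°C.
  Saturated to 2400 m: -5.5 × 1.1 km = -6.05°C, so T = 10.25°C.
Environment:
  Environment, lower layer to 2000 m: -4 × 1.7 km = -6.8°C, so T = 19.5°C.
  Environment, upper layer to 2400 m: -7.7 × 0.4 km = -3.08°C, so T = 16.42°C.
T_parcel − T_env = 10.25 − 16.42 = -6.17°C

-6.17°C (parcel cooler than environment)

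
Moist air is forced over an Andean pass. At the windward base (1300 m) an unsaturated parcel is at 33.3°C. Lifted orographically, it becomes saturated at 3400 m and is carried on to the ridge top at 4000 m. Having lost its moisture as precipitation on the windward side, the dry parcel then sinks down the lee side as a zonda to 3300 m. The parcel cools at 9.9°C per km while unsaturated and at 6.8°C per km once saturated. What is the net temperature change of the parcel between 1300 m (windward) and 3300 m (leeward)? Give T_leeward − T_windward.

-17.94°C

Dry to 3400 m: -9.9 × 2.1 km = -20.79°C, so T = 12.51°C.
Saturated to 4000 m: -6.8 × 0.6 km = -4.08°C, so T = 8.43°C.
Dry descent to 3300 m: +9.9 × 0.7 km = +6.93°C, so T = 15.36°C.
Net change vs windward start: 15.36 − 33.3 = -17.94°C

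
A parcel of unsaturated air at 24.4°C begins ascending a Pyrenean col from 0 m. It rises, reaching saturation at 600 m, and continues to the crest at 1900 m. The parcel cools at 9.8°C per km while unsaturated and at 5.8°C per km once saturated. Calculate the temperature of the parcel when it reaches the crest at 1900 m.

10.98°C

0 → 600 m (dry, 9.8°C/km): ΔT = -9.8 × 0.6 = -5.88°C → T = 18.52°C
600 → 1900 m (saturated, 5.8°C/km): ΔT = -5.8 × 1.3 = -7.54°C → T = 10.98°C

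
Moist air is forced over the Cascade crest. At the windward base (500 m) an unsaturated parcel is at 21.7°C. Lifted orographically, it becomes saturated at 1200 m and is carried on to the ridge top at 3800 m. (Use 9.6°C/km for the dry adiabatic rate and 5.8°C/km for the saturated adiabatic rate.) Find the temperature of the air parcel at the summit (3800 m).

-0.1°C

Dry to 1200 m: -9.6 × 0.7 km = -6.72°C, so T = 14.98°C.
Saturated to 3800 m: -5.8 × 2.6 km = -15.08°C, so T = -0.1°C.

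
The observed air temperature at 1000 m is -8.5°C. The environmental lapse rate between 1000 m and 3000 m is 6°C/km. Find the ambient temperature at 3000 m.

-20.5°C

Environmental to 3000 m: -6 × 2 km = -12°C, so T = -20.5°C.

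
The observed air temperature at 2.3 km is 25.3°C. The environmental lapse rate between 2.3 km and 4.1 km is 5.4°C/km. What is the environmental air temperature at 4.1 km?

2300–4100 m, environmental: Δz = 1.8 km ⇒ ΔT = -9.72°C; T = 15.58°C

15.58°C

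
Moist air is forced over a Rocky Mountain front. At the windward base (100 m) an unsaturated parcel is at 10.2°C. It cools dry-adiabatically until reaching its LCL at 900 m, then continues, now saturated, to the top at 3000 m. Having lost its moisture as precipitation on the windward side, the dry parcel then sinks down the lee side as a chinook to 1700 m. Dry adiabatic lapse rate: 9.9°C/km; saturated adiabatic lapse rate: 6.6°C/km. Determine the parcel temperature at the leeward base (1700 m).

1.29°C

100–900 m, dry: Δz = 0.8 km ⇒ ΔT = -7.92°C; T = 2.28°C
900–3000 m, saturated: Δz = 2.1 km ⇒ ΔT = -13.86°C; T = -11.58°C
3000–1700 m, dry descent: Δz = 1.3 km ⇒ ΔT = +12.87°C; T = 1.29°C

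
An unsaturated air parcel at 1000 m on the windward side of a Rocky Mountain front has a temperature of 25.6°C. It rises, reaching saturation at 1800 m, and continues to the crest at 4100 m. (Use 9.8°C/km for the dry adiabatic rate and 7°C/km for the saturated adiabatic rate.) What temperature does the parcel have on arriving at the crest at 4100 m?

From 1000 m to 1800 m (dry): cools by 9.8 × 0.8 = 7.84°C, giving 17.76°C.
From 1800 m to 4100 m (saturated): cools by 7 × 2.3 = 16.1°C, giving 1.66°C.

1.66°C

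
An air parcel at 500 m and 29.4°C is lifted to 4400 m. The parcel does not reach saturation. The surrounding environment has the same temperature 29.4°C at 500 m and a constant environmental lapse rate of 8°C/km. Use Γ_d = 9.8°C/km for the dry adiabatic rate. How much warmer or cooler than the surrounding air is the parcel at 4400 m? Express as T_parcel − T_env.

-7.02°C (parcel cooler than environment)

Parcel:
  500–4400 m, dry: Δz = 3.9 km ⇒ ΔT = -38.22°C; T = -8.82°C
Environment:
  500–4400 m, environment: Δz = 3.9 km ⇒ ΔT = -31.2°C; T = -1.8°C
T_parcel − T_env = -8.82 − (-1.8) = -7.02°C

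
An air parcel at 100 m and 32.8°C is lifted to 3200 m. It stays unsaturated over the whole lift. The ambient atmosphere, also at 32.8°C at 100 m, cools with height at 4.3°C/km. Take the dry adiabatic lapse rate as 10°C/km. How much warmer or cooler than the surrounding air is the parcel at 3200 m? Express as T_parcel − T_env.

Parcel:
  From 100 m to 3200 m (dry): cools by 10 × 3.1 = 31°C, giving 1.8°C.
Environment:
  From 100 m to 3200 m (environment): cools by 4.3 × 3.1 = 13.33°C, giving 19.47°C.
T_parcel − T_env = 1.8 − 19.47 = -17.67°C

-17.67°C (parcel cooler than environment)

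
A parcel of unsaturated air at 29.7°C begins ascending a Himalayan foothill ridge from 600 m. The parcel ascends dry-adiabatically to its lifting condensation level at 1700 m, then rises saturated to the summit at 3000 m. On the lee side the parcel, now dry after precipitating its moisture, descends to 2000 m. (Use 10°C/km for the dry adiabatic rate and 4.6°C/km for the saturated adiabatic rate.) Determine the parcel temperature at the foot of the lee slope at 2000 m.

22.72°C

600–1700 m, dry: Δz = 1.1 km ⇒ ΔT = -11°C; T = 18.7°C
1700–3000 m, saturated: Δz = 1.3 km ⇒ ΔT = -5.98°C; T = 12.72°C
3000–2000 m, dry descent: Δz = 1 km ⇒ ΔT = +10°C; T = 22.72°C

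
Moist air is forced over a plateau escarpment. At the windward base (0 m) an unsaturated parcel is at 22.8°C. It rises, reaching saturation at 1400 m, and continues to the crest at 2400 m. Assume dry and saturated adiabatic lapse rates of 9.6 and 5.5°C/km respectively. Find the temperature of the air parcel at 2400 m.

3.86°C

0 → 1400 m (dry, 9.6°C/km): ΔT = -9.6 × 1.4 = -13.44°C → T = 9.36°C
1400 → 2400 m (saturated, 5.5°C/km): ΔT = -5.5 × 1 = -5.5°C → T = 3.86°C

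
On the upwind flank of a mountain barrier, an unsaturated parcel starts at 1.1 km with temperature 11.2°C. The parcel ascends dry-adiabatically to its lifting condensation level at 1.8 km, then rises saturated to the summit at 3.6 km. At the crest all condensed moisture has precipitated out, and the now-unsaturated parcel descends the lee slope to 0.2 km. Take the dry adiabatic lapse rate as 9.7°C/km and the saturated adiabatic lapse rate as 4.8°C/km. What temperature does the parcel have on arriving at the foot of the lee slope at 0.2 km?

28.75°C

1100 → 1800 m (dry, 9.7°C/km): ΔT = -9.7 × 0.7 = -6.79°C → T = 4.41°C
1800 → 3600 m (saturated, 4.8°C/km): ΔT = -4.8 × 1.8 = -8.64°C → T = -4.23°C
3600 → 200 m (dry descent, 9.7°C/km): ΔT = +9.7 × 3.4 = +32.98°C → T = 28.75°C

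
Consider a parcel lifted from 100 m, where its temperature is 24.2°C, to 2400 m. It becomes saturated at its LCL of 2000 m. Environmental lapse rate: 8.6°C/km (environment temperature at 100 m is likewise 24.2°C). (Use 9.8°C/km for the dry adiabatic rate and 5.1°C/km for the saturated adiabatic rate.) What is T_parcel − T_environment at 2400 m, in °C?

Parcel:
  From 100 m to 2000 m (dry): cools by 9.8 × 1.9 = 18.62°C, giving 5.58°C.
  From 2000 m to 2400 m (saturated): cools by 5.1 × 0.4 = 2.04°C, giving 3.54°C.
Environment:
  From 100 m to 2400 m (environment): cools by 8.6 × 2.3 = 19.78°C, giving 4.42°C.
T_parcel − T_env = 3.54 − 4.42 = -0.88°C

-0.88°C (parcel cooler than environment)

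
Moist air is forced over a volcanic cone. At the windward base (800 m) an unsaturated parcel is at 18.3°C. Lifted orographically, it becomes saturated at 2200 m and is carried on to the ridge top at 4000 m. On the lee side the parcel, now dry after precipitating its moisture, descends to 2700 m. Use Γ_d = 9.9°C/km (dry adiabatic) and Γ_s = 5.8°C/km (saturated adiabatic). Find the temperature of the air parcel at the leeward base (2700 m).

800–2200 m, dry: Δz = 1.4 km ⇒ ΔT = -13.86°C; T = 4.44°C
2200–4000 m, saturated: Δz = 1.8 km ⇒ ΔT = -10.44°C; T = -6°C
4000–2700 m, dry descent: Δz = 1.3 km ⇒ ΔT = +12.87°C; T = 6.87°C

6.87°C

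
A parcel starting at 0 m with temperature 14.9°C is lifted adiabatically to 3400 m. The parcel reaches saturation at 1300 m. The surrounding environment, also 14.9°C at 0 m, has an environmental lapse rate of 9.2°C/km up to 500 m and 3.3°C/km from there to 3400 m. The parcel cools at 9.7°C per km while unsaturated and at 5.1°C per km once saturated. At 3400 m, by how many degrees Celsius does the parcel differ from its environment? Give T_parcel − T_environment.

Parcel:
  From 0 m to 1300 m (dry): cools by 9.7 × 1.3 = 12.61°C, giving 2.29°C.
  From 1300 m to 3400 m (saturated): cools by 5.1 × 2.1 = 10.71°C, giving -8.42°C.
Environment:
  From 0 m to 500 m (environment, lower layer): cools by 9.2 × 0.5 = 4.6°C, giving 10.3°C.
  From 500 m to 3400 m (environment, upper layer): cools by 3.3 × 2.9 = 9.57°C, giving 0.73°C.
T_parcel − T_env = -8.42 − 0.73 = -9.15°C

-9.15°C (parcel cooler than environment)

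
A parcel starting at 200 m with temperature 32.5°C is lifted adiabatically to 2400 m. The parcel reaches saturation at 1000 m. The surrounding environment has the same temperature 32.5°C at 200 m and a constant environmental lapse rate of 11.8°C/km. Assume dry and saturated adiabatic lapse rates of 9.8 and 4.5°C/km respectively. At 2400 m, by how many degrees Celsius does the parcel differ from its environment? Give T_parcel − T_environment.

+11.82°C (parcel warmer than environment)

Parcel:
  Dry to 1000 m: -9.8 × 0.8 km = -7.84°C, so T = 24.66°C.
  Saturated to 2400 m: -4.5 × 1.4 km = -6.3°C, so T = 18.36°C.
Environment:
  Environment to 2400 m: -11.8 × 2.2 km = -25.96°C, so T = 6.54°C.
T_parcel − T_env = 18.36 − 6.54 = +11.82°C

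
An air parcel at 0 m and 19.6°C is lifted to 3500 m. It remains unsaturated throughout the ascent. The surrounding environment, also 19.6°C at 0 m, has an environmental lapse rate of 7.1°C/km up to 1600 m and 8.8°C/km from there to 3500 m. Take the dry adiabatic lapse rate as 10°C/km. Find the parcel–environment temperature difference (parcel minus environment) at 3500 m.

Parcel:
  0 → 3500 m (dry, 10°C/km): ΔT = -10 × 3.5 = -35°C → T = -15.4°C
Environment:
  0 → 1600 m (environment, lower layer, 7.1°C/km): ΔT = -7.1 × 1.6 = -11.36°C → T = 8.24°C
  1600 → 3500 m (environment, upper layer, 8.8°C/km): ΔT = -8.8 × 1.9 = -16.72°C → T = -8.48°C
T_parcel − T_env = -15.4 − (-8.48) = -6.92°C

-6.92°C (parcel cooler than environment)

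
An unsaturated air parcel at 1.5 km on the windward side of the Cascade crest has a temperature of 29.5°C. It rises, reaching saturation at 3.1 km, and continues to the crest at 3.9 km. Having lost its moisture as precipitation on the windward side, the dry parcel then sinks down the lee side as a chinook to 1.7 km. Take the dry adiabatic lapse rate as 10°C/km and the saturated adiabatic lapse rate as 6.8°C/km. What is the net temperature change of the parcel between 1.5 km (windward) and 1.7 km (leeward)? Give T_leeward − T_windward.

+0.56°C

1500 → 3100 m (dry, 10°C/km): ΔT = -10 × 1.6 = -16°C → T = 13.5°C
3100 → 3900 m (saturated, 6.8°C/km): ΔT = -6.8 × 0.8 = -5.44°C → T = 8.06°C
3900 → 1700 m (dry descent, 10°C/km): ΔT = +10 × 2.2 = +22°C → T = 30.06°C
Net change vs windward start: 30.06 − 29.5 = +0.56°C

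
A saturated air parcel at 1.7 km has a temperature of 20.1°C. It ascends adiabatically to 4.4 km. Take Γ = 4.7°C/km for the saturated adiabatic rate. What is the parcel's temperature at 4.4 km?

1700–4400 m, saturated adiabatic: Δz = 2.7 km ⇒ ΔT = -12.69°C; T = 7.41°C

7.41°C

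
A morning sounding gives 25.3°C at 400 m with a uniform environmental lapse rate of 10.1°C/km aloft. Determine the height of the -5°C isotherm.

3400 m

Height above start = (25.3 − (-5)) / 10.1 = 3 km
Altitude = 400 m + 3000 m = 3400 m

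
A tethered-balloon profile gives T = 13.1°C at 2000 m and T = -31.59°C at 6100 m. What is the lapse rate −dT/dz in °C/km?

10.9°C/km

Γ = −ΔT/Δz = (13.1 − (-31.59)) / (6100 − 2000) m
  = 44.69°C / 4.1 km = 10.9°C/km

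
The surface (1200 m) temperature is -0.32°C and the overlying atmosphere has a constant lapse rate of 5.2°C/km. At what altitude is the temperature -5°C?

2100 m

Height above start = (-0.32 − (-5)) / 5.2 = 0.9 km
Altitude = 1200 m + 900 m = 2100 m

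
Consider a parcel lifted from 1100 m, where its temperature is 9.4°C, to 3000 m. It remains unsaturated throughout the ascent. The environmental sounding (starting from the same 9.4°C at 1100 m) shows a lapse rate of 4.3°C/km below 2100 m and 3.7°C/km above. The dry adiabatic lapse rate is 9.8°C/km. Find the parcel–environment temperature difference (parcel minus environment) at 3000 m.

-10.99°C (parcel cooler than environment)

Parcel:
  1100 → 3000 m (dry, 9.8°C/km): ΔT = -9.8 × 1.9 = -18.62°C → T = -9.22°C
Environment:
  1100 → 2100 m (environment, lower layer, 4.3°C/km): ΔT = -4.3 × 1 = -4.3°C → T = 5.1°C
  2100 → 3000 m (environment, upper layer, 3.7°C/km): ΔT = -3.7 × 0.9 = -3.33°C → T = 1.77°C
T_parcel − T_env = -9.22 − 1.77 = -10.99°C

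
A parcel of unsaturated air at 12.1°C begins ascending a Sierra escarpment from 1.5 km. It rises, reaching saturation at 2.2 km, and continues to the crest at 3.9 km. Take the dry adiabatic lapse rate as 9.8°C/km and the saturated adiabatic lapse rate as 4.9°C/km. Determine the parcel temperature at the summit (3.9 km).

-3.09°C

From 1500 m to 2200 m (dry): cools by 9.8 × 0.7 = 6.86°C, giving 5.24°C.
From 2200 m to 3900 m (saturated): cools by 4.9 × 1.7 = 8.33°C, giving -3.09°C.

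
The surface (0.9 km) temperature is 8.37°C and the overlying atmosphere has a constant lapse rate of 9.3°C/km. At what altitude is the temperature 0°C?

1.8 km

Height above start = (8.37 − 0) / 9.3 = 0.9 km
Altitude = 900 m + 900 m = 1800 m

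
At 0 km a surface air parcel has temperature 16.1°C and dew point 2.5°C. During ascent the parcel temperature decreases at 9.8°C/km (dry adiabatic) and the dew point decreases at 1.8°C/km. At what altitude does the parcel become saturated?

T and T_d converge at 9.8 − 1.8 = 8°C per km
Height above start = (16.1 − 2.5) / 8 = 1.7 km
LCL altitude = 0 m + 1700 m = 1700 m

1.7 km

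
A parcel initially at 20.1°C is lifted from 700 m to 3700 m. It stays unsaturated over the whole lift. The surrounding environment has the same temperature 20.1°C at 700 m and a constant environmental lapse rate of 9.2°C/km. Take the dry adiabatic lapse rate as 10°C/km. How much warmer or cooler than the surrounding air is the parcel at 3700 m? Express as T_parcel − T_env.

-2.4°C (parcel cooler than environment)

Parcel:
  From 700 m to 3700 m (dry): cools by 10 × 3 = 30°C, giving -9.9°C.
Environment:
  From 700 m to 3700 m (environment): cools by 9.2 × 3 = 27.6°C, giving -7.5°C.
T_parcel − T_env = -9.9 − (-7.5) = -2.4°C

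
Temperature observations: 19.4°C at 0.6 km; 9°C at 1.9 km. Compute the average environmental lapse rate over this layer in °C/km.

Γ = −ΔT/Δz = (19.4 − 9) / (1900 − 600) m
  = 10.4°C / 1.3 km = 8°C/km

8°C/km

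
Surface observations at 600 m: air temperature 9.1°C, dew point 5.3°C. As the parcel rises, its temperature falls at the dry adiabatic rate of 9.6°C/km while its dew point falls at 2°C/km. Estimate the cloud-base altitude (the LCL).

1100 m

T and T_d converge at 9.6 − 2 = 7.6°C per km
Height above start = (9.1 − 5.3) / 7.6 = 0.5 km
LCL altitude = 600 m + 500 m = 1100 m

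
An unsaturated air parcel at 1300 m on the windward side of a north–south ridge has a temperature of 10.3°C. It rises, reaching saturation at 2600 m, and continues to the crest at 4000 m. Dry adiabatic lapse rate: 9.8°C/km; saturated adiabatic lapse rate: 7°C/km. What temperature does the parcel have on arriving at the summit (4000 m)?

-12.24°C

From 1300 m to 2600 m (dry): cools by 9.8 × 1.3 = 12.74°C, giving -2.44°C.
From 2600 m to 4000 m (saturated): cools by 7 × 1.4 = 9.8°C, giving -12.24°C.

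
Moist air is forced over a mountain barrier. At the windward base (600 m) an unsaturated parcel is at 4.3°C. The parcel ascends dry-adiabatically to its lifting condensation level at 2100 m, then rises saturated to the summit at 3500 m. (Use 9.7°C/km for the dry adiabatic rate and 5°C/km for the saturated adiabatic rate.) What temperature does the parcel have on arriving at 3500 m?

-17.25°C

Dry to 2100 m: -9.7 × 1.5 km = -14.55°C, so T = -10.25°C.
Saturated to 3500 m: -5 × 1.4 km = -7°C, so T = -17.25°C.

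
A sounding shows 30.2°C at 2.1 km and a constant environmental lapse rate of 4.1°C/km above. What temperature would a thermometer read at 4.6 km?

19.95°C

From 2100 m to 4600 m (environmental): cools by 4.1 × 2.5 = 10.25°C, giving 19.95°C.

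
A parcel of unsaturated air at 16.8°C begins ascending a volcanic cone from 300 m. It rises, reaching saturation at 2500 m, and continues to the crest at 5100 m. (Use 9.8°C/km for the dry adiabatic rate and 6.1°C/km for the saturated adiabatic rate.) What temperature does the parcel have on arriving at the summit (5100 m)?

-20.62°C

300–2500 m, dry: Δz = 2.2 km ⇒ ΔT = -21.56°C; T = -4.76°C
2500–5100 m, saturated: Δz = 2.6 km ⇒ ΔT = -15.86°C; T = -20.62°C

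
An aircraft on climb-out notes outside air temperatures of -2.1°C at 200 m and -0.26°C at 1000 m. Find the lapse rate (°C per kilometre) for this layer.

-2.3°C/km

Γ = −ΔT/Δz = (-2.1 − (-0.26)) / (1000 − 200) m
  = -1.84°C / 0.8 km = -2.3°C/km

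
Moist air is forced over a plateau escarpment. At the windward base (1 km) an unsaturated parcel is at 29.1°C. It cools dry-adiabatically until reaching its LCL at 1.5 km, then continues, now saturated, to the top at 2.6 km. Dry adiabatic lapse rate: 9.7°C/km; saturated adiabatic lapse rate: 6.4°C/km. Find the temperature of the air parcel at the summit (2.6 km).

17.21°C

From 1000 m to 1500 m (dry): cools by 9.7 × 0.5 = 4.85°C, giving 24.25°C.
From 1500 m to 2600 m (saturated): cools by 6.4 × 1.1 = 7.04°C, giving 17.21°C.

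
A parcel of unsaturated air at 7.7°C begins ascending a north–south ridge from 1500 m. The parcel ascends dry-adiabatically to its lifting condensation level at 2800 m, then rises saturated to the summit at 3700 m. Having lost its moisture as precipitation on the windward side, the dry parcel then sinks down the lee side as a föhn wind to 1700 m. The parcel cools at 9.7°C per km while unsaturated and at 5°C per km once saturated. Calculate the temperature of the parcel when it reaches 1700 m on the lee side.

Dry to 2800 m: -9.7 × 1.3 km = -12.61°C, so T = -4.91°C.
Saturated to 3700 m: -5 × 0.9 km = -4.5°C, so T = -9.41°C.
Dry descent to 1700 m: +9.7 × 2 km = +19.4°C, so T = 9.99°C.

9.99°C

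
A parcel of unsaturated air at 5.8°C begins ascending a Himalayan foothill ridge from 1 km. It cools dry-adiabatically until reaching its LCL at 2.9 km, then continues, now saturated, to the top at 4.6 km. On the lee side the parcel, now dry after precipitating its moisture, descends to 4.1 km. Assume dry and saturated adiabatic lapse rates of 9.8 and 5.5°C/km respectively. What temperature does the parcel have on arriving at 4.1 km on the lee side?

From 1000 m to 2900 m (dry): cools by 9.8 × 1.9 = 18.62°C, giving -12.82°C.
From 2900 m to 4600 m (saturated): cools by 5.5 × 1.7 = 9.35°C, giving -22.17°C.
From 4600 m to 4100 m (dry descent): warms by 9.8 × 0.5 = 4.9°C, giving -17.27°C.

-17.27°C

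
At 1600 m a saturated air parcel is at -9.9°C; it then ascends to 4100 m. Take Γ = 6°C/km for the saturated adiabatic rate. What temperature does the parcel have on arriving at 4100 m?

-24.9°C

From 1600 m to 4100 m (saturated adiabatic): cools by 6 × 2.5 = 15°C, giving -24.9°C.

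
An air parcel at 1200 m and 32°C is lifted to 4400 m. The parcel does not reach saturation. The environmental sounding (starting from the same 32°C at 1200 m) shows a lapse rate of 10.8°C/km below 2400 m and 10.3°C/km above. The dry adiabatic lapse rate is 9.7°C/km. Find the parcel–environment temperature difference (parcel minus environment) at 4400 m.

Parcel:
  1200 → 4400 m (dry, 9.7°C/km): ΔT = -9.7 × 3.2 = -31.04°C → T = 0.96°C
Environment:
  1200 → 2400 m (environment, lower layer, 10.8°C/km): ΔT = -10.8 × 1.2 = -12.96°C → T = 19.04°C
  2400 → 4400 m (environment, upper layer, 10.3°C/km): ΔT = -10.3 × 2 = -20.6°C → T = -1.56°C
T_parcel − T_env = 0.96 − (-1.56) = +2.52°C

+2.52°C (parcel warmer than environment)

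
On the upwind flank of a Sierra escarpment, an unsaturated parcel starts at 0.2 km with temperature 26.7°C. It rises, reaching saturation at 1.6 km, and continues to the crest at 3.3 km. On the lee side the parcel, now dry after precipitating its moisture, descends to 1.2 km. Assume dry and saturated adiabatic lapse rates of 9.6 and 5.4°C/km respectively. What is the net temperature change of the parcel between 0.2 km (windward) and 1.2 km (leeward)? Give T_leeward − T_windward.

-2.46°C

200–1600 m, dry: Δz = 1.4 km ⇒ ΔT = -13.44°C; T = 13.26°C
1600–3300 m, saturated: Δz = 1.7 km ⇒ ΔT = -9.18°C; T = 4.08°C
3300–1200 m, dry descent: Δz = 2.1 km ⇒ ΔT = +20.16°C; T = 24.24°C
Net change vs windward start: 24.24 − 26.7 = -2.46°C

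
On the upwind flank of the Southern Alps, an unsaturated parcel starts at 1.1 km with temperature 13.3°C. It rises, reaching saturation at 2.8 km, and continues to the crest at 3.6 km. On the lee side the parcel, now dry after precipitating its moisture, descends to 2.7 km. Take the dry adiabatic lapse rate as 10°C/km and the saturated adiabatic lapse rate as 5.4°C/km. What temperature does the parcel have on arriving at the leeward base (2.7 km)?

0.98°C

1100–2800 m, dry: Δz = 1.7 km ⇒ ΔT = -17°C; T = -3.7°C
2800–3600 m, saturated: Δz = 0.8 km ⇒ ΔT = -4.32°C; T = -8.02°C
3600–2700 m, dry descent: Δz = 0.9 km ⇒ ΔT = +9°C; T = 0.98°C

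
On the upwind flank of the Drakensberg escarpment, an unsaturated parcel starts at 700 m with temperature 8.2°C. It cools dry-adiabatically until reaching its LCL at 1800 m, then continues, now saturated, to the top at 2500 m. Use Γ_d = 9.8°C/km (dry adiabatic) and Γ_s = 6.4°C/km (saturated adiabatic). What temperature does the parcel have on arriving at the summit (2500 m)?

-7.06°C

Dry to 1800 m: -9.8 × 1.1 km = -10.78°C, so T = -2.58°C.
Saturated to 2500 m: -6.4 × 0.7 km = -4.48°C, so T = -7.06°C.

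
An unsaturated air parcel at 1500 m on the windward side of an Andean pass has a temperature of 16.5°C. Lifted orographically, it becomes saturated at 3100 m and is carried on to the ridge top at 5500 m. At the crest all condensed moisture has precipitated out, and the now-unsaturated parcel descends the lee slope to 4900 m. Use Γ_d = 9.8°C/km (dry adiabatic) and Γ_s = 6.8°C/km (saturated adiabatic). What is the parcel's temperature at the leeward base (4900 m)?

-9.62°C

1500 → 3100 m (dry, 9.8°C/km): ΔT = -9.8 × 1.6 = -15.68°C → T = 0.82°C
3100 → 5500 m (saturated, 6.8°C/km): ΔT = -6.8 × 2.4 = -16.32°C → T = -15.5°C
5500 → 4900 m (dry descent, 9.8°C/km): ΔT = +9.8 × 0.6 = +5.88°C → T = -9.62°C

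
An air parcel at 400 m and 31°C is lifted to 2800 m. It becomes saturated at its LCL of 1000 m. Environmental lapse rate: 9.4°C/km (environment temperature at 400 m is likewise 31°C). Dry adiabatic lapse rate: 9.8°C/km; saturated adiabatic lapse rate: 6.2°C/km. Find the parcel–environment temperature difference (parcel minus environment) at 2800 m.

+5.52°C (parcel warmer than environment)

Parcel:
  Dry to 1000 m: -9.8 × 0.6 km = -5.88°C, so T = 25.12°C.
  Saturated to 2800 m: -6.2 × 1.8 km = -11.16°C, so T = 13.96°C.
Environment:
  Environment to 2800 m: -9.4 × 2.4 km = -22.56°C, so T = 8.44°C.
T_parcel − T_env = 13.96 − 8.44 = +5.52°C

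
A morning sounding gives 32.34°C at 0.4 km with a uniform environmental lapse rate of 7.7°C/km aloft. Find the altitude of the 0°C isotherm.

Height above start = (32.34 − 0) / 7.7 = 4.2 km
Altitude = 400 m + 4200 m = 4600 m

4.6 km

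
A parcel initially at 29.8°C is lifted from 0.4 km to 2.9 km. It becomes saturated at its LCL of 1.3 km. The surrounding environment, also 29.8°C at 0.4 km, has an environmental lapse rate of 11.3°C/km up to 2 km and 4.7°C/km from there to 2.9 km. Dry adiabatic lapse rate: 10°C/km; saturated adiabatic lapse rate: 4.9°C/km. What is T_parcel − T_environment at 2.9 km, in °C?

Parcel:
  400 → 1300 m (dry, 10°C/km): ΔT = -10 × 0.9 = -9°C → T = 20.8°C
  1300 → 2900 m (saturated, 4.9°C/km): ΔT = -4.9 × 1.6 = -7.84°C → T = 12.96°C
Environment:
  400 → 2000 m (environment, lower layer, 11.3°C/km): ΔT = -11.3 × 1.6 = -18.08°C → T = 11.72°C
  2000 → 2900 m (environment, upper layer, 4.7°C/km): ΔT = -4.7 × 0.9 = -4.23°C → T = 7.49°C
T_parcel − T_env = 12.96 − 7.49 = +5.47°C

+5.47°C (parcel warmer than environment)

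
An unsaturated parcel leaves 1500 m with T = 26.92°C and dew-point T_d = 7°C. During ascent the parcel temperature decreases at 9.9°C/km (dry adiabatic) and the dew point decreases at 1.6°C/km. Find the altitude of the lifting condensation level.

T and T_d converge at 9.9 − 1.6 = 8.3°C per km
Height above start = (26.92 − 7) / 8.3 = 2.4 km
LCL altitude = 1500 m + 2400 m = 3900 m

3900 m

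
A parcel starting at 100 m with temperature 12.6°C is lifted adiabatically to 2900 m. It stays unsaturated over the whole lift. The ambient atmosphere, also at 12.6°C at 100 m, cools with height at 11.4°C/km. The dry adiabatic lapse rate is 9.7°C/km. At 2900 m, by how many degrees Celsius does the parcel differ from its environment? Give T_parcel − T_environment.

Parcel:
  100–2900 m, dry: Δz = 2.8 km ⇒ ΔT = -27.16°C; T = -14.56°C
Environment:
  100–2900 m, environment: Δz = 2.8 km ⇒ ΔT = -31.92°C; T = -19.32°C
T_parcel − T_env = -14.56 − (-19.32) = +4.76°C

+4.76°C (parcel warmer than environment)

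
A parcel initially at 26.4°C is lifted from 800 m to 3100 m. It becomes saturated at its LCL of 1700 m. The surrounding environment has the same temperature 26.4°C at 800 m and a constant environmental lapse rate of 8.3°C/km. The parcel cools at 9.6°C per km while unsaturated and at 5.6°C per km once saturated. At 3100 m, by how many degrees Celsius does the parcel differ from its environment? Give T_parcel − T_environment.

Parcel:
  From 800 m to 1700 m (dry): cools by 9.6 × 0.9 = 8.64°C, giving 17.76°C.
  From 1700 m to 3100 m (saturated): cools by 5.6 × 1.4 = 7.84°C, giving 9.92°C.
Environment:
  From 800 m to 3100 m (environment): cools by 8.3 × 2.3 = 19.09°C, giving 7.31°C.
T_parcel − T_env = 9.92 − 7.31 = +2.61°C

+2.61°C (parcel warmer than environment)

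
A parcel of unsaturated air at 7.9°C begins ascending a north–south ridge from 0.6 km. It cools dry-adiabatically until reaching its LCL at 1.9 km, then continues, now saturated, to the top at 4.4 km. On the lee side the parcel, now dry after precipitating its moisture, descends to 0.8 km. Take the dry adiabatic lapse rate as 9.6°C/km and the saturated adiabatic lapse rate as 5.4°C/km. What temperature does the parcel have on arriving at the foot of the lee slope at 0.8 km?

600 → 1900 m (dry, 9.6°C/km): ΔT = -9.6 × 1.3 = -12.48°C → T = -4.58°C
1900 → 4400 m (saturated, 5.4°C/km): ΔT = -5.4 × 2.5 = -13.5°C → T = -18.08°C
4400 → 800 m (dry descent, 9.6°C/km): ΔT = +9.6 × 3.6 = +34.56°C → T = 16.48°C

16.48°C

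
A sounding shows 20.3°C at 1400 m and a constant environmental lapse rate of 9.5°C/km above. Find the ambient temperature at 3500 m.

0.35°C

1400 → 3500 m (environmental, 9.5°C/km): ΔT = -9.5 × 2.1 = -19.95°C → T = 0.35°C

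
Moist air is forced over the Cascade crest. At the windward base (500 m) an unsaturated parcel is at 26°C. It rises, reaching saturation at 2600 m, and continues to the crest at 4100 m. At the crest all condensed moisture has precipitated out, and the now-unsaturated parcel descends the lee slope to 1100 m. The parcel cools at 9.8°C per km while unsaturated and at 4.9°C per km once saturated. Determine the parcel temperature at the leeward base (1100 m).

27.47°C

500 → 2600 m (dry, 9.8°C/km): ΔT = -9.8 × 2.1 = -20.58°C → T = 5.42°C
2600 → 4100 m (saturated, 4.9°C/km): ΔT = -4.9 × 1.5 = -7.35°C → T = -1.93°C
4100 → 1100 m (dry descent, 9.8°C/km): ΔT = +9.8 × 3 = +29.4°C → T = 27.47°C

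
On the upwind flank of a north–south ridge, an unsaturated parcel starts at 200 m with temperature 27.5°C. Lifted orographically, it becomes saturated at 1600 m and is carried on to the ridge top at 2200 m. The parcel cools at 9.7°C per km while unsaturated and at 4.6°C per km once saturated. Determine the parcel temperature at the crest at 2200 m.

11.16°C

200 → 1600 m (dry, 9.7°C/km): ΔT = -9.7 × 1.4 = -13.58°C → T = 13.92°C
1600 → 2200 m (saturated, 4.6°C/km): ΔT = -4.6 × 0.6 = -2.76°C → T = 11.16°C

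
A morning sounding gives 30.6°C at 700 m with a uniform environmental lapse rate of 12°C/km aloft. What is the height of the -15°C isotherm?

Height above start = (30.6 − (-15)) / 12 = 3.8 km
Altitude = 700 m + 3800 m = 4500 m

4500 m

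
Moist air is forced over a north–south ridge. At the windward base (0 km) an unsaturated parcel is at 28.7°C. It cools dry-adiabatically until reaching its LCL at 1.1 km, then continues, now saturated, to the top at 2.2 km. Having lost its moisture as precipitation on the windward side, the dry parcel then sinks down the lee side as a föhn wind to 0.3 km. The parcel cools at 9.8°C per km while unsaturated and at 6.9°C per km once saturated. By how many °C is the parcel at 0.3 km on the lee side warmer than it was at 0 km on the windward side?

0–1100 m, dry: Δz = 1.1 km ⇒ ΔT = -10.78°C; T = 17.92°C
1100–2200 m, saturated: Δz = 1.1 km ⇒ ΔT = -7.59°C; T = 10.33°C
2200–300 m, dry descent: Δz = 1.9 km ⇒ ΔT = +18.62°C; T = 28.95°C
Net change vs windward start: 28.95 − 28.7 = +0.25°C

+0.25°C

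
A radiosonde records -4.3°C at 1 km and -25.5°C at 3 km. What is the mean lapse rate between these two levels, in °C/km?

10.6°C/km

Γ = −ΔT/Δz = (-4.3 − (-25.5)) / (3000 − 1000) m
  = 21.2°C / 2 km = 10.6°C/km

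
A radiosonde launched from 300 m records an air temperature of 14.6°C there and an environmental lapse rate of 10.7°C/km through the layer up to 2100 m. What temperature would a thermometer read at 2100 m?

300–2100 m, environmental: Δz = 1.8 km ⇒ ΔT = -19.26°C; T = -4.66°C

-4.66°C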